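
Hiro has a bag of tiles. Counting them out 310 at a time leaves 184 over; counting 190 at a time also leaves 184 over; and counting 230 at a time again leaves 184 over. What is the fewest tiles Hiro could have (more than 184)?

135654

N − 184 must be a common multiple of 310, 190, and 230.
310 = 2 × 5 × 31
190 = 2 × 5 × 19
230 = 2 × 5 × 23
LCM(310, 190, 230) = 2 × 5 × 19 × 23 × 31 = 135470.
Smallest N > 184 is LCM + 184 = 135470 + 184 = 135654.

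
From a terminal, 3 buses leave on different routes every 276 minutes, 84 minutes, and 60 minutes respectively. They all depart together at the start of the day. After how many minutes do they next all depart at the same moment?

We need the least common multiple of the intervals.
276 = 2^2 × 3 × 23
84 = 2^2 × 3 × 7
60 = 2^2 × 3 × 5
LCM(276, 84, 60) = 2^2 × 3 × 5 × 7 × 23 = 9660.

9660 minutes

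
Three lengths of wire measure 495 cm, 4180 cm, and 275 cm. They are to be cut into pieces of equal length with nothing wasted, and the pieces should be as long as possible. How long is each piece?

Each piece length must divide every original length, so the longest possible is gcd(495, 4180, 275).
495 = 3^2 × 5 × 11
4180 = 2^2 × 5 × 11 × 19
275 = 5^2 × 11
gcd(495, 4180, 275) = 5 × 11 = 55.

55 cm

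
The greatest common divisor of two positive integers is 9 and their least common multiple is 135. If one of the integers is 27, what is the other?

For two integers, gcd × lcm = product, so the other is (9 × 135) / 27 = 1215 / 27 = 45.

45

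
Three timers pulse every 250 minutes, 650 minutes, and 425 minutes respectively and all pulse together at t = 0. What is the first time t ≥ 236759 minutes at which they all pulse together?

276250 minutes

Joint pulses occur at multiples of LCM(250, 650, 425).
250 = 2 × 5^3
650 = 2 × 5^2 × 13
425 = 5^2 × 17
LCM(250, 650, 425) = 2 × 5^3 × 13 × 17 = 55250.
Smallest multiple of 55250 that is ≥ 236759: ⌈236759/55250⌉ × 55250 = 5 × 55250 = 276250.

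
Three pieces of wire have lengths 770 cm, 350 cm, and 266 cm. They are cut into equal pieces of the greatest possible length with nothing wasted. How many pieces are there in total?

Piece length = gcd(770, 350, 266).
770 = 2 × 5 × 7 × 11
350 = 2 × 5^2 × 7
266 = 2 × 7 × 19
gcd(770, 350, 266) = 2 × 7 = 14.
Total pieces = 770/14 + 350/14 + 266/14 = 55 + 25 + 19 = 99.

99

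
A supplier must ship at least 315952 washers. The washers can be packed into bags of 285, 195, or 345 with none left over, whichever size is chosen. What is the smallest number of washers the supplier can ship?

340860

The number of washers must be a common multiple of 285, 195, and 345, so a multiple of their LCM.
285 = 3 × 5 × 19
195 = 3 × 5 × 13
345 = 3 × 5 × 23
LCM(285, 195, 345) = 3 × 5 × 13 × 19 × 23 = 85215.
Smallest multiple of 85215 that is ≥ 315952: ⌈315952/85215⌉ × 85215 = 4 × 85215 = 340860.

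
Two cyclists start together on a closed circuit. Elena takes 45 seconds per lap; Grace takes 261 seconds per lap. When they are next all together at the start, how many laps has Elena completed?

29 laps

All finish a whole number of cycles simultaneously at t = LCM of the periods.
45 = 3^2 × 5
261 = 3^2 × 29
LCM(45, 261) = 3^2 × 5 × 29 = 1305.
Laps for period 45: 1305 / 45 = 29.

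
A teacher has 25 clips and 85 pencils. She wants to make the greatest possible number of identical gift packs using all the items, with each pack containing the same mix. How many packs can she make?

The pack count must divide each quantity, so the greatest is gcd(25, 85).
25 = 5^2
85 = 5 × 17
gcd(25, 85) = 5.

5 packs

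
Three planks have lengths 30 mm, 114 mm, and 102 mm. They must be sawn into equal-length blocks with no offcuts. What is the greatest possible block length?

The block length must divide every plank, so the greatest is gcd(30, 114, 102).
30 = 2 × 3 × 5
114 = 2 × 3 × 19
102 = 2 × 3 × 17
gcd(30, 114, 102) = 2 × 3 = 6.

6 mm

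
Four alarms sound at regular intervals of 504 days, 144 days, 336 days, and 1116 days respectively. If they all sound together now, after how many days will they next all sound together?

31248 days

The first simultaneous occurrence is after LCM of the individual periods.
504 = 2^3 × 3^2 × 7
144 = 2^4 × 3^2
336 = 2^4 × 3 × 7
1116 = 2^2 × 3^2 × 31
LCM(504, 144, 336, 1116) = 2^4 × 3^2 × 7 × 31 = 31248.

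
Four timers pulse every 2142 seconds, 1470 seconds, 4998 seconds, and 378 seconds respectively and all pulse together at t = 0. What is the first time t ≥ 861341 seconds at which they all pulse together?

Joint pulses occur at multiples of LCM(2142, 1470, 4998, 378).
2142 = 2 × 3^2 × 7 × 17
1470 = 2 × 3 × 5 × 7^2
4998 = 2 × 3 × 7^2 × 17
378 = 2 × 3^3 × 7
LCM(2142, 1470, 4998, 378) = 2 × 3^3 × 5 × 7^2 × 17 = 224910.
Smallest multiple of 224910 that is ≥ 861341: ⌈861341/224910⌉ × 224910 = 4 × 224910 = 899640.

899640 seconds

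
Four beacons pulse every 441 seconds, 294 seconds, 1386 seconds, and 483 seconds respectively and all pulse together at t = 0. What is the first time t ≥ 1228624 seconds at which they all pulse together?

Joint pulses occur at multiples of LCM(441, 294, 1386, 483).
441 = 3^2 × 7^2
294 = 2 × 3 × 7^2
1386 = 2 × 3^2 × 7 × 11
483 = 3 × 7 × 23
LCM(441, 294, 1386, 483) = 2 × 3^2 × 7^2 × 11 × 23 = 223146.
Smallest multiple of 223146 that is ≥ 1228624: ⌈1228624/223146⌉ × 223146 = 6 × 223146 = 1338876.

1338876 seconds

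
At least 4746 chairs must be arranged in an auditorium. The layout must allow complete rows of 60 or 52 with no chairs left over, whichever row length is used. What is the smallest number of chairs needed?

5460

The number of chairs must be a common multiple of 60 and 52, so a multiple of their LCM.
60 = 2^2 × 3 × 5
52 = 2^2 × 13
LCM(60, 52) = 2^2 × 3 × 5 × 13 = 780.
Smallest multiple of 780 that is ≥ 4746: ⌈4746/780⌉ × 780 = 7 × 780 = 5460.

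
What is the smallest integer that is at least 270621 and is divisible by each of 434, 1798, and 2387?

276892

The integer must be a common multiple of 434, 1798, and 2387, so a multiple of their LCM.
434 = 2 × 7 × 31
1798 = 2 × 29 × 31
2387 = 7 × 11 × 31
LCM(434, 1798, 2387) = 2 × 7 × 11 × 29 × 31 = 138446.
Smallest multiple of 138446 that is ≥ 270621: ⌈270621/138446⌉ × 138446 = 2 × 138446 = 276892.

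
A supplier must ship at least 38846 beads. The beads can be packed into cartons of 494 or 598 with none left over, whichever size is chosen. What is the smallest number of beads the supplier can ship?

The number of beads must be a common multiple of 494 and 598, so a multiple of their LCM.
494 = 2 × 13 × 19
598 = 2 × 13 × 23
LCM(494, 598) = 2 × 13 × 19 × 23 = 11362.
Smallest multiple of 11362 that is ≥ 38846: ⌈38846/11362⌉ × 11362 = 4 × 11362 = 45448.

45448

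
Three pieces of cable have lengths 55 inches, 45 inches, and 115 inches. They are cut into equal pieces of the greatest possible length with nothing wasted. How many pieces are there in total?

43

Piece length = gcd(55, 45, 115).
55 = 5 × 11
45 = 3^2 × 5
115 = 5 × 23
gcd(55, 45, 115) = 5.
Total pieces = 55/5 + 45/5 + 115/5 = 11 + 9 + 23 = 43.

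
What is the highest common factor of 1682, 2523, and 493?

1682 = 2 × 29^2
2523 = 3 × 29^2
493 = 17 × 29
gcd(1682, 2523, 493) = 29.

29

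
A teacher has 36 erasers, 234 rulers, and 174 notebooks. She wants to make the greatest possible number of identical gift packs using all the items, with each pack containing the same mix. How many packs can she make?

6 packs

The pack count must divide each quantity, so the greatest is gcd(36, 234, 174).
36 = 2^2 × 3^2
234 = 2 × 3^2 × 13
174 = 2 × 3 × 29
gcd(36, 234, 174) = 2 × 3 = 6.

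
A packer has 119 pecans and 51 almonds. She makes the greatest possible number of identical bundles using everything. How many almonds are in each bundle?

3

Number of bundles = gcd(119, 51).
119 = 7 × 17
51 = 3 × 17
gcd(119, 51) = 17.
almonds per bundle = 51 / 17 = 3.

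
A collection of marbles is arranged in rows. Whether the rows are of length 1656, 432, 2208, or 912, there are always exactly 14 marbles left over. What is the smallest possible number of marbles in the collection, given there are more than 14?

377582

N − 14 must be a common multiple of 1656, 432, 2208, and 912.
1656 = 2^3 × 3^2 × 23
432 = 2^4 × 3^3
2208 = 2^5 × 3 × 23
912 = 2^4 × 3 × 19
LCM(1656, 432, 2208, 912) = 2^5 × 3^3 × 19 × 23 = 377568.
Smallest N > 14 is LCM + 14 = 377568 + 14 = 377582.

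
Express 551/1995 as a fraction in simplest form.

551 = 19 × 29
1995 = 3 × 5 × 7 × 19
gcd(551, 1995) = 19.
Divide numerator and denominator by 19: 551/1995 = 29/105.

29/105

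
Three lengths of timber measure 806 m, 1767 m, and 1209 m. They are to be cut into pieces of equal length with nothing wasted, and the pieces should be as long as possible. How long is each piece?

31 m

Each piece length must divide every original length, so the longest possible is gcd(806, 1767, 1209).
806 = 2 × 13 × 31
1767 = 3 × 19 × 31
1209 = 3 × 13 × 31
gcd(806, 1767, 1209) = 31.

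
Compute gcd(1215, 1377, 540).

27

1215 = 3^5 × 5
1377 = 3^4 × 17
540 = 2^2 × 3^3 × 5
gcd(1215, 1377, 540) = 3^3 = 27.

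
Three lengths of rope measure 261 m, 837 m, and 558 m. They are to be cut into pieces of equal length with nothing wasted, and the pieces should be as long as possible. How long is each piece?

9 m

The greatest length dividing all of 261, 837, and 558 is their gcd.
261 = 3^2 × 29
837 = 3^3 × 31
558 = 2 × 3^2 × 31
gcd(261, 837, 558) = 3^2 = 9.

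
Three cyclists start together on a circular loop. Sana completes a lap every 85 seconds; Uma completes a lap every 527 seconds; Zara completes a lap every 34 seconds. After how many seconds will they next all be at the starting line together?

We need the least common multiple of the intervals.
85 = 5 × 17
527 = 17 × 31
34 = 2 × 17
LCM(85, 527, 34) = 2 × 5 × 17 × 31 = 5270.

5270 seconds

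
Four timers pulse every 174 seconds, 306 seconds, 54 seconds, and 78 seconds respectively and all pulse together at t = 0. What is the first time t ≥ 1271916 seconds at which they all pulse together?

1384344 seconds

Joint pulses occur at multiples of LCM(174, 306, 54, 78).
174 = 2 × 3 × 29
306 = 2 × 3^2 × 17
54 = 2 × 3^3
78 = 2 × 3 × 13
LCM(174, 306, 54, 78) = 2 × 3^3 × 13 × 17 × 29 = 346086.
Smallest multiple of 346086 that is ≥ 1271916: ⌈1271916/346086⌉ × 346086 = 4 × 346086 = 1384344.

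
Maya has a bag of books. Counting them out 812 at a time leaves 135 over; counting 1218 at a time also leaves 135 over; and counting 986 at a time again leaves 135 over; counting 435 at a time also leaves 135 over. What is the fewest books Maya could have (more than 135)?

N − 135 must be a common multiple of 812, 1218, 986, and 435.
812 = 2^2 × 7 × 29
1218 = 2 × 3 × 7 × 29
986 = 2 × 17 × 29
435 = 3 × 5 × 29
LCM(812, 1218, 986, 435) = 2^2 × 3 × 5 × 7 × 17 × 29 = 207060.
Smallest N > 135 is LCM + 135 = 207060 + 135 = 207195.

207195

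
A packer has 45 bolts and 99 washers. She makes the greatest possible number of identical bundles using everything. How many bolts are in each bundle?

5

Number of bundles = gcd(45, 99).
45 = 3^2 × 5
99 = 3^2 × 11
gcd(45, 99) = 3^2 = 9.
bolts per bundle = 45 / 9 = 5.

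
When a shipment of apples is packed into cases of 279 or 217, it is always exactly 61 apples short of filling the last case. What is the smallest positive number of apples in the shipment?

1892

Being 61 short of a full case of size k means N ≡ −61 (mod k), i.e. N + 61 is a multiple of each size.
279 = 3^2 × 31
217 = 7 × 31
LCM(279, 217) = 3^2 × 7 × 31 = 1953.
Smallest positive N is 1953 − 61 = 1892.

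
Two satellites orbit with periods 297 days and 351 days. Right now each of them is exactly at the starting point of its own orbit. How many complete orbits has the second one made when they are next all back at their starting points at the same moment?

All finish a whole number of cycles simultaneously at t = LCM of the periods.
297 = 3^3 × 11
351 = 3^3 × 13
LCM(297, 351) = 3^3 × 11 × 13 = 3861.
Orbits for period 351: 3861 / 351 = 11.

11 orbits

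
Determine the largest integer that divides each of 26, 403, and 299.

26 = 2 × 13
403 = 13 × 31
299 = 13 × 23
gcd(26, 403, 299) = 13.

13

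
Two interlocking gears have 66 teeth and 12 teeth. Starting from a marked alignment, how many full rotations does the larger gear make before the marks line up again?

All finish a whole number of cycles simultaneously at t = LCM of the periods.
66 = 2 × 3 × 11
12 = 2^2 × 3
LCM(66, 12) = 2^2 × 3 × 11 = 132.
Rotations for period 66: 132 / 66 = 2.

2 rotations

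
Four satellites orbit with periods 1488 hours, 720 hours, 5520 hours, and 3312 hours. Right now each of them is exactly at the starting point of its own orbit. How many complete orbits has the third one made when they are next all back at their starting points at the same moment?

They are all back at their starting positions together after one LCM of the periods.
1488 = 2^4 × 3 × 31
720 = 2^4 × 3^2 × 5
5520 = 2^4 × 3 × 5 × 23
3312 = 2^4 × 3^2 × 23
LCM(1488, 720, 5520, 3312) = 2^4 × 3^2 × 5 × 23 × 31 = 513360.
Orbits for period 5520: 513360 / 5520 = 93.

93 orbits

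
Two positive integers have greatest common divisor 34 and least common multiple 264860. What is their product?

9005240

For any two positive integers, gcd × lcm = product = 34 × 264860 = 9005240.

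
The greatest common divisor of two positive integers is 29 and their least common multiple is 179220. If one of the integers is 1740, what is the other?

2987

For two integers, gcd × lcm = product, so the other is (29 × 179220) / 1740 = 5197380 / 1740 = 2987.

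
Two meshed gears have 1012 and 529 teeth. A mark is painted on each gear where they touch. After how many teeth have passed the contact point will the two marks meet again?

23276 teeth

We need the least common multiple of the intervals.
1012 = 2^2 × 11 × 23
529 = 23^2
LCM(1012, 529) = 2^2 × 11 × 23^2 = 23276.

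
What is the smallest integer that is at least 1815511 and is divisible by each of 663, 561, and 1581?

2034747

The integer must be a common multiple of 663, 561, and 1581, so a multiple of their LCM.
663 = 3 × 13 × 17
561 = 3 × 11 × 17
1581 = 3 × 17 × 31
LCM(663, 561, 1581) = 3 × 11 × 13 × 17 × 31 = 226083.
Smallest multiple of 226083 that is ≥ 1815511: ⌈1815511/226083⌉ × 226083 = 9 × 226083 = 2034747.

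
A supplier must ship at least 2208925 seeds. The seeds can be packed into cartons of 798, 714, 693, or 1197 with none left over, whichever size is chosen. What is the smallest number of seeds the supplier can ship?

2238390

The number of seeds must be a common multiple of 798, 714, 693, and 1197, so a multiple of their LCM.
798 = 2 × 3 × 7 × 19
714 = 2 × 3 × 7 × 17
693 = 3^2 × 7 × 11
1197 = 3^2 × 7 × 19
LCM(798, 714, 693, 1197) = 2 × 3^2 × 7 × 11 × 17 × 19 = 447678.
Smallest multiple of 447678 that is ≥ 2208925: ⌈2208925/447678⌉ × 447678 = 5 × 447678 = 2238390.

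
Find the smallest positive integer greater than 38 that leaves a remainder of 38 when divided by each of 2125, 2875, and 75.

146663

N − 38 must be a common multiple of 2125, 2875, and 75.
2125 = 5^3 × 17
2875 = 5^3 × 23
75 = 3 × 5^2
LCM(2125, 2875, 75) = 3 × 5^3 × 17 × 23 = 146625.
Smallest N > 38 is LCM + 38 = 146625 + 38 = 146663.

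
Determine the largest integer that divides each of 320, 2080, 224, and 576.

320 = 2^6 × 5
2080 = 2^5 × 5 × 13
224 = 2^5 × 7
576 = 2^6 × 3^2
gcd(320, 2080, 224, 576) = 2^5 = 32.

32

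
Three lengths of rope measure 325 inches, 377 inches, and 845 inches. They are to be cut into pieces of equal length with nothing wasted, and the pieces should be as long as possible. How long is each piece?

The greatest length dividing all of 325, 377, and 845 is their gcd.
325 = 5^2 × 13
377 = 13 × 29
845 = 5 × 13^2
gcd(325, 377, 845) = 13.

13 inches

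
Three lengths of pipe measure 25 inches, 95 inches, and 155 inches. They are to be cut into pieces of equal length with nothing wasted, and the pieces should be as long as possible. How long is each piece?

The greatest length dividing all of 25, 95, and 155 is their gcd.
25 = 5^2
95 = 5 × 19
155 = 5 × 31
gcd(25, 95, 155) = 5.

5 inches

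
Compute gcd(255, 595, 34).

17

255 = 3 × 5 × 17
595 = 5 × 7 × 17
34 = 2 × 17
gcd(255, 595, 34) = 17.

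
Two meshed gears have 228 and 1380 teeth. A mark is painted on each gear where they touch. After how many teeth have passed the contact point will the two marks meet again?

26220 teeth

The first simultaneous occurrence is after LCM of the individual periods.
228 = 2^2 × 3 × 19
1380 = 2^2 × 3 × 5 × 23
LCM(228, 1380) = 2^2 × 3 × 5 × 19 × 23 = 26220.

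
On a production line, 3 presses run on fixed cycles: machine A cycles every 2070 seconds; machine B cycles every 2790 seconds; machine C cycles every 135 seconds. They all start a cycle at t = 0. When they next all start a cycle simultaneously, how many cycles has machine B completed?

69 cycles

The first common completion time is the LCM of the periods.
2070 = 2 × 3^2 × 5 × 23
2790 = 2 × 3^2 × 5 × 31
135 = 3^3 × 5
LCM(2070, 2790, 135) = 2 × 3^3 × 5 × 23 × 31 = 192510.
Cycles for period 2790: 192510 / 2790 = 69.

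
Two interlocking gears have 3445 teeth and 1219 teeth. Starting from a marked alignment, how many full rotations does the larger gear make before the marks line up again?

23 rotations

The first common completion time is the LCM of the periods.
3445 = 5 × 13 × 53
1219 = 23 × 53
LCM(3445, 1219) = 5 × 13 × 23 × 53 = 79235.
Rotations for period 3445: 79235 / 3445 = 23.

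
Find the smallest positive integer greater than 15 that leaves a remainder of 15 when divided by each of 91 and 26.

197

N − 15 must be a common multiple of 91 and 26.
91 = 7 × 13
26 = 2 × 13
LCM(91, 26) = 2 × 7 × 13 = 182.
Smallest N > 15 is LCM + 15 = 182 + 15 = 197.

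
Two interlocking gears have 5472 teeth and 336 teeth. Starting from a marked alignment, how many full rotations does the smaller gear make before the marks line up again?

114 rotations

All finish a whole number of cycles simultaneously at t = LCM of the periods.
5472 = 2^5 × 3^2 × 19
336 = 2^4 × 3 × 7
LCM(5472, 336) = 2^5 × 3^2 × 7 × 19 = 38304.
Rotations for period 336: 38304 / 336 = 114.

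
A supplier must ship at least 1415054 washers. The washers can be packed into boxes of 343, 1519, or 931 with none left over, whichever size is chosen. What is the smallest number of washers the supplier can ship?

The number of washers must be a common multiple of 343, 1519, and 931, so a multiple of their LCM.
343 = 7^3
1519 = 7^2 × 31
931 = 7^2 × 19
LCM(343, 1519, 931) = 7^3 × 19 × 31 = 202027.
Smallest multiple of 202027 that is ≥ 1415054: ⌈1415054/202027⌉ × 202027 = 8 × 202027 = 1616216.

1616216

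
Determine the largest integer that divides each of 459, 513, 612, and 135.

459 = 3^3 × 17
513 = 3^3 × 19
612 = 2^2 × 3^2 × 17
135 = 3^3 × 5
gcd(459, 513, 612, 135) = 3^2 = 9.

9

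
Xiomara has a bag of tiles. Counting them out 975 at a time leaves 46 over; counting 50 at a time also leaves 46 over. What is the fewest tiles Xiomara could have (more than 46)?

N − 46 must be a common multiple of 975 and 50.
975 = 3 × 5^2 × 13
50 = 2 × 5^2
LCM(975, 50) = 2 × 3 × 5^2 × 13 = 1950.
Smallest N > 46 is LCM + 46 = 1950 + 46 = 1996.

1996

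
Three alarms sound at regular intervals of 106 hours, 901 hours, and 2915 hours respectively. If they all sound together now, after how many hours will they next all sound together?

99110 hours

We need the least common multiple of the intervals.
106 = 2 × 53
901 = 17 × 53
2915 = 5 × 11 × 53
LCM(106, 901, 2915) = 2 × 5 × 11 × 17 × 53 = 99110.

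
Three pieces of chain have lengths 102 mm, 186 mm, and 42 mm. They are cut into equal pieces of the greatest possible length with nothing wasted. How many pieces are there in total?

55

Piece length = gcd(102, 186, 42).
102 = 2 × 3 × 17
186 = 2 × 3 × 31
42 = 2 × 3 × 7
gcd(102, 186, 42) = 2 × 3 = 6.
Total pieces = 102/6 + 186/6 + 42/6 = 17 + 31 + 7 = 55.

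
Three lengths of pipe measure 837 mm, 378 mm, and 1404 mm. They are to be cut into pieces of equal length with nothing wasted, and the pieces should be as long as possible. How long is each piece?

27 mm

Each piece length must divide every original length, so the longest possible is gcd(837, 378, 1404).
837 = 3^3 × 31
378 = 2 × 3^3 × 7
1404 = 2^2 × 3^3 × 13
gcd(837, 378, 1404) = 3^3 = 27.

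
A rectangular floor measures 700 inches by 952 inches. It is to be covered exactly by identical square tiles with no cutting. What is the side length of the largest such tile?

28 inches

By the Euclidean algorithm:
952 = 1 × 700 + 252
700 = 2 × 252 + 196
252 = 1 × 196 + 56
196 = 3 × 56 + 28
56 = 2 × 28 + 0
gcd(700, 952) = 28.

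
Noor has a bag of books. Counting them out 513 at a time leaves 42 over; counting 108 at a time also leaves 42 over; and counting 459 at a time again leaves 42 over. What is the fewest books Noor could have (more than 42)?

N − 42 must be a common multiple of 513, 108, and 459.
513 = 3^3 × 19
108 = 2^2 × 3^3
459 = 3^3 × 17
LCM(513, 108, 459) = 2^2 × 3^3 × 17 × 19 = 34884.
Smallest N > 42 is LCM + 42 = 34884 + 42 = 34926.

34926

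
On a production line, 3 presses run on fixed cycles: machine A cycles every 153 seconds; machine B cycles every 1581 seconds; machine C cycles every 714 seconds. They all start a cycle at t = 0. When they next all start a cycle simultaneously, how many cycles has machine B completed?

They are all back at their starting positions together after one LCM of the periods.
153 = 3^2 × 17
1581 = 3 × 17 × 31
714 = 2 × 3 × 7 × 17
LCM(153, 1581, 714) = 2 × 3^2 × 7 × 17 × 31 = 66402.
Cycles for period 1581: 66402 / 1581 = 42.

42 cycles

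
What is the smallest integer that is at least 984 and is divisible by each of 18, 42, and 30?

1260

The integer must be a common multiple of 18, 42, and 30, so a multiple of their LCM.
18 = 2 × 3^2
42 = 2 × 3 × 7
30 = 2 × 3 × 5
LCM(18, 42, 30) = 2 × 3^2 × 5 × 7 = 630.
Smallest multiple of 630 that is ≥ 984: ⌈984/630⌉ × 630 = 2 × 630 = 1260.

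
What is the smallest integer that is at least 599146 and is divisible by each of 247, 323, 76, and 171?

604656

The integer must be a common multiple of 247, 323, 76, and 171, so a multiple of their LCM.
247 = 13 × 19
323 = 17 × 19
76 = 2^2 × 19
171 = 3^2 × 19
LCM(247, 323, 76, 171) = 2^2 × 3^2 × 13 × 17 × 19 = 151164.
Smallest multiple of 151164 that is ≥ 599146: ⌈599146/151164⌉ × 151164 = 4 × 151164 = 604656.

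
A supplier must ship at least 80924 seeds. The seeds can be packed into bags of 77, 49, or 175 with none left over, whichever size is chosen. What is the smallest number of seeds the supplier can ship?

The number of seeds must be a common multiple of 77, 49, and 175, so a multiple of their LCM.
77 = 7 × 11
49 = 7^2
175 = 5^2 × 7
LCM(77, 49, 175) = 5^2 × 7^2 × 11 = 13475.
Smallest multiple of 13475 that is ≥ 80924: ⌈80924/13475⌉ × 13475 = 7 × 13475 = 94325.

94325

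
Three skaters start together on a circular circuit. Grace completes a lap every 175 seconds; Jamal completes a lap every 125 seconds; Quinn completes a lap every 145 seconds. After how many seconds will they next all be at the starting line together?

The first simultaneous occurrence is after LCM of the individual periods.
175 = 5^2 × 7
125 = 5^3
145 = 5 × 29
LCM(175, 125, 145) = 5^3 × 7 × 29 = 25375.

25375 seconds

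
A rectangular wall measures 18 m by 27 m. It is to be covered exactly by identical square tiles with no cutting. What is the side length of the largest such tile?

By the Euclidean algorithm:
27 = 1 × 18 + 9
18 = 2 × 9 + 0
gcd(18, 27) = 9.

9 m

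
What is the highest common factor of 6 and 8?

6 = 2 × 3
8 = 2^3
gcd(6, 8) = 2.

2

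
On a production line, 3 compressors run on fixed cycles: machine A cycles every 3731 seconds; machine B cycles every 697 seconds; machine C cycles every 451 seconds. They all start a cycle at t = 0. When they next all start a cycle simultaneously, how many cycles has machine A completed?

All finish a whole number of cycles simultaneously at t = LCM of the periods.
3731 = 7 × 13 × 41
697 = 17 × 41
451 = 11 × 41
LCM(3731, 697, 451) = 7 × 11 × 13 × 17 × 41 = 697697.
Cycles for period 3731: 697697 / 3731 = 187.

187 cycles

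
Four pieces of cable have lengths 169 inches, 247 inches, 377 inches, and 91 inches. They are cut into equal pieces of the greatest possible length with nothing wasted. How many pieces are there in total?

Piece length = gcd(169, 247, 377, 91).
169 = 13^2
247 = 13 × 19
377 = 13 × 29
91 = 7 × 13
gcd(169, 247, 377, 91) = 13.
Total pieces = 169/13 + 247/13 + 377/13 + 91/13 = 13 + 19 + 29 + 7 = 68.

68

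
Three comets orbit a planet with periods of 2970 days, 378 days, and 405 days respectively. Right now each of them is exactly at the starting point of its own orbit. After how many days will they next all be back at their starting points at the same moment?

62370 days

The first simultaneous occurrence is after LCM of the individual periods.
2970 = 2 × 3^3 × 5 × 11
378 = 2 × 3^3 × 7
405 = 3^4 × 5
LCM(2970, 378, 405) = 2 × 3^4 × 5 × 7 × 11 = 62370.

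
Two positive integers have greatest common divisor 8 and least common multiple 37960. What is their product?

For any two positive integers, gcd × lcm = product = 8 × 37960 = 303680.

303680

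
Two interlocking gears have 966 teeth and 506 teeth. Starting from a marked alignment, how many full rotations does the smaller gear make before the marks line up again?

All finish a whole number of cycles simultaneously at t = LCM of the periods.
966 = 2 × 3 × 7 × 23
506 = 2 × 11 × 23
LCM(966, 506) = 2 × 3 × 7 × 11 × 23 = 10626.
Rotations for period 506: 10626 / 506 = 21.

21 rotations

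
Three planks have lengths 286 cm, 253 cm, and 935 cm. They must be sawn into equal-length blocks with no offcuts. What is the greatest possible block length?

11 cm

This is the greatest common divisor of 286, 253, and 935.
286 = 2 × 11 × 13
253 = 11 × 23
935 = 5 × 11 × 17
gcd(286, 253, 935) = 11.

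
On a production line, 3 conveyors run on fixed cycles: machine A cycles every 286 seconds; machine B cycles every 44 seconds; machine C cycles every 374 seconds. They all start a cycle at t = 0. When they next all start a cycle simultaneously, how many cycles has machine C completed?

26 cycles

They are all back at their starting positions together after one LCM of the periods.
286 = 2 × 11 × 13
44 = 2^2 × 11
374 = 2 × 11 × 17
LCM(286, 44, 374) = 2^2 × 11 × 13 × 17 = 9724.
Cycles for period 374: 9724 / 374 = 26.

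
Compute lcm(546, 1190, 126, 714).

139230

546 = 2 × 3 × 7 × 13
1190 = 2 × 5 × 7 × 17
126 = 2 × 3^2 × 7
714 = 2 × 3 × 7 × 17
LCM(546, 1190, 126, 714) = 2 × 3^2 × 5 × 7 × 13 × 17 = 139230.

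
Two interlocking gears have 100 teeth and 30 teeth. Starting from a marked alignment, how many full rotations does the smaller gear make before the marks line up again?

10 rotations

The first common completion time is the LCM of the periods.
100 = 2^2 × 5^2
30 = 2 × 3 × 5
LCM(100, 30) = 2^2 × 3 × 5^2 = 300.
Rotations for period 30: 300 / 30 = 10.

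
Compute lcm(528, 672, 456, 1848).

140448

528 = 2^4 × 3 × 11
672 = 2^5 × 3 × 7
456 = 2^3 × 3 × 19
1848 = 2^3 × 3 × 7 × 11
LCM(528, 672, 456, 1848) = 2^5 × 3 × 7 × 11 × 19 = 140448.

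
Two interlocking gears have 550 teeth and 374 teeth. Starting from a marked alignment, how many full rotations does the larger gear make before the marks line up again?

All finish a whole number of cycles simultaneously at t = LCM of the periods.
550 = 2 × 5^2 × 11
374 = 2 × 11 × 17
LCM(550, 374) = 2 × 5^2 × 11 × 17 = 9350.
Rotations for period 550: 9350 / 550 = 17.

17 rotations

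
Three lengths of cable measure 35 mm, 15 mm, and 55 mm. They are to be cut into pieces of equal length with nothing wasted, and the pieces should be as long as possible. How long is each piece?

Each piece length must divide every original length, so the longest possible is gcd(35, 15, 55).
35 = 5 × 7
15 = 3 × 5
55 = 5 × 11
gcd(35, 15, 55) = 5.

5 mm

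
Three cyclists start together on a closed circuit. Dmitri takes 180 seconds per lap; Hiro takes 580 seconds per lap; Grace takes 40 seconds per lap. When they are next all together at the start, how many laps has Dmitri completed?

58 laps

All finish a whole number of cycles simultaneously at t = LCM of the periods.
180 = 2^2 × 3^2 × 5
580 = 2^2 × 5 × 29
40 = 2^3 × 5
LCM(180, 580, 40) = 2^3 × 3^2 × 5 × 29 = 10440.
Laps for period 180: 10440 / 180 = 58.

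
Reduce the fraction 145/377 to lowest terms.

5/13

145 = 5 × 29
377 = 13 × 29
gcd(145, 377) = 29.
Divide numerator and denominator by 29: 145/377 = 5/13.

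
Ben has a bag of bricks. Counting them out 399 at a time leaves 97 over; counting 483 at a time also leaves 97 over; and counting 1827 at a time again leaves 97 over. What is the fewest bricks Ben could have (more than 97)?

798496

N − 97 must be a common multiple of 399, 483, and 1827.
399 = 3 × 7 × 19
483 = 3 × 7 × 23
1827 = 3^2 × 7 × 29
LCM(399, 483, 1827) = 3^2 × 7 × 19 × 23 × 29 = 798399.
Smallest N > 97 is LCM + 97 = 798399 + 97 = 798496.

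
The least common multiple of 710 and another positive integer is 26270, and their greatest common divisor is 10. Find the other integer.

gcd × lcm = product of the two integers, so the other integer is (10 × 26270) / 710 = 370.

370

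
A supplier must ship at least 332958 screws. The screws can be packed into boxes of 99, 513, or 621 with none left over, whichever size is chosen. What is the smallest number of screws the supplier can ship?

The number of screws must be a common multiple of 99, 513, and 621, so a multiple of their LCM.
99 = 3^2 × 11
513 = 3^3 × 19
621 = 3^3 × 23
LCM(99, 513, 621) = 3^3 × 11 × 19 × 23 = 129789.
Smallest multiple of 129789 that is ≥ 332958: ⌈332958/129789⌉ × 129789 = 3 × 129789 = 389367.

389367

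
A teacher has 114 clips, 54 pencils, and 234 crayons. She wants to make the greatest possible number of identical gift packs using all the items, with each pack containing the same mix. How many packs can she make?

6 packs

The pack count must divide each quantity, so the greatest is gcd(114, 54, 234).
114 = 2 × 3 × 19
54 = 2 × 3^3
234 = 2 × 3^2 × 13
gcd(114, 54, 234) = 2 × 3 = 6.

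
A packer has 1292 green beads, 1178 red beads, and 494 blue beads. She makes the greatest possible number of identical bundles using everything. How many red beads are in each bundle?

31

Number of bundles = gcd(1292, 1178, 494).
1292 = 2^2 × 17 × 19
1178 = 2 × 19 × 31
494 = 2 × 13 × 19
gcd(1292, 1178, 494) = 2 × 19 = 38.
red beads per bundle = 1178 / 38 = 31.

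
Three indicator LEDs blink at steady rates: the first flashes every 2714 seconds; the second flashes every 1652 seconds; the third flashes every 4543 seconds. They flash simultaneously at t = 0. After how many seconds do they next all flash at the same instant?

The first simultaneous occurrence is after LCM of the individual periods.
2714 = 2 × 23 × 59
1652 = 2^2 × 7 × 59
4543 = 7 × 11 × 59
LCM(2714, 1652, 4543) = 2^2 × 7 × 11 × 23 × 59 = 417956.

417956 seconds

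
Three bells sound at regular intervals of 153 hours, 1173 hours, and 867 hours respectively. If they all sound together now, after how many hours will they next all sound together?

They coincide at every common multiple of the periods; the first is the LCM.
153 = 3^2 × 17
1173 = 3 × 17 × 23
867 = 3 × 17^2
LCM(153, 1173, 867) = 3^2 × 17^2 × 23 = 59823.

59823 hours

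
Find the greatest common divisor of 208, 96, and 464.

208 = 2^4 × 13
96 = 2^5 × 3
464 = 2^4 × 29
gcd(208, 96, 464) = 2^4 = 16.

16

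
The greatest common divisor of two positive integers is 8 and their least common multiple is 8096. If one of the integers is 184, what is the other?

352

For two integers, gcd × lcm = product, so the other is (8 × 8096) / 184 = 64768 / 184 = 352.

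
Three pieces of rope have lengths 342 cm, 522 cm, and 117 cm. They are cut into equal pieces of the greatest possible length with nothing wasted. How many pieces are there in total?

Piece length = gcd(342, 522, 117).
342 = 2 × 3^2 × 19
522 = 2 × 3^2 × 29
117 = 3^2 × 13
gcd(342, 522, 117) = 3^2 = 9.
Total pieces = 342/9 + 522/9 + 117/9 = 38 + 58 + 13 = 109.

109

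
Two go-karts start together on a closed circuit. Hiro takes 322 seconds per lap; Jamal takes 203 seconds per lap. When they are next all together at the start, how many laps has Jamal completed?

46 laps

The first common completion time is the LCM of the periods.
322 = 2 × 7 × 23
203 = 7 × 29
LCM(322, 203) = 2 × 7 × 23 × 29 = 9338.
Laps for period 203: 9338 / 203 = 46.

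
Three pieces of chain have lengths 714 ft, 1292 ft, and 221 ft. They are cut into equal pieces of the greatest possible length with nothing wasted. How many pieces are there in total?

Piece length = gcd(714, 1292, 221).
714 = 2 × 3 × 7 × 17
1292 = 2^2 × 17 × 19
221 = 13 × 17
gcd(714, 1292, 221) = 17.
Total pieces = 714/17 + 1292/17 + 221/17 = 42 + 76 + 13 = 131.

131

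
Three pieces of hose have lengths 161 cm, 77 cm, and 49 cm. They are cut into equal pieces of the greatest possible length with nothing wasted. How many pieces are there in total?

41

Piece length = gcd(161, 77, 49).
161 = 7 × 23
77 = 7 × 11
49 = 7^2
gcd(161, 77, 49) = 7.
Total pieces = 161/7 + 77/7 + 49/7 = 23 + 11 + 7 = 41.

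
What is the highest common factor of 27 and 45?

27 = 3^3
45 = 3^2 × 5
gcd(27, 45) = 3^2 = 9.

9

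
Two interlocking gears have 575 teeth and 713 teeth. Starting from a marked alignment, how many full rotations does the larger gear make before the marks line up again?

All finish a whole number of cycles simultaneously at t = LCM of the periods.
575 = 5^2 × 23
713 = 23 × 31
LCM(575, 713) = 5^2 × 23 × 31 = 17825.
Rotations for period 713: 17825 / 713 = 25.

25 rotations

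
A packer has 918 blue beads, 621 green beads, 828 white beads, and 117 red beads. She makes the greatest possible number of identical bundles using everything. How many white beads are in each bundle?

Number of bundles = gcd(918, 621, 828, 117).
918 = 2 × 3^3 × 17
621 = 3^3 × 23
828 = 2^2 × 3^2 × 23
117 = 3^2 × 13
gcd(918, 621, 828, 117) = 3^2 = 9.
white beads per bundle = 828 / 9 = 92.

92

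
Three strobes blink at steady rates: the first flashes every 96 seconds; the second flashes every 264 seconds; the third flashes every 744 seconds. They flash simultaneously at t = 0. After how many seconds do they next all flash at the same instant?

We need the least common multiple of the intervals.
96 = 2^5 × 3
264 = 2^3 × 3 × 11
744 = 2^3 × 3 × 31
LCM(96, 264, 744) = 2^5 × 3 × 11 × 31 = 32736.

32736 seconds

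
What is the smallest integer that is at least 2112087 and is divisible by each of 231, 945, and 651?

2255715

The integer must be a common multiple of 231, 945, and 651, so a multiple of their LCM.
231 = 3 × 7 × 11
945 = 3^3 × 5 × 7
651 = 3 × 7 × 31
LCM(231, 945, 651) = 3^3 × 5 × 7 × 11 × 31 = 322245.
Smallest multiple of 322245 that is ≥ 2112087: ⌈2112087/322245⌉ × 322245 = 7 × 322245 = 2255715.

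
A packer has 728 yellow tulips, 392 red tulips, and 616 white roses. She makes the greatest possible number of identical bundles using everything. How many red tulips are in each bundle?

Number of bundles = gcd(728, 392, 616).
728 = 2^3 × 7 × 13
392 = 2^3 × 7^2
616 = 2^3 × 7 × 11
gcd(728, 392, 616) = 2^3 × 7 = 56.
red tulips per bundle = 392 / 56 = 7.

7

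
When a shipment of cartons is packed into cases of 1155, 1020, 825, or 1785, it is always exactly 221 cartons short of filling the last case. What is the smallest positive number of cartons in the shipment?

392479

Being 221 short of a full case of size k means N ≡ −221 (mod k), i.e. N + 221 is a multiple of each size.
1155 = 3 × 5 × 7 × 11
1020 = 2^2 × 3 × 5 × 17
825 = 3 × 5^2 × 11
1785 = 3 × 5 × 7 × 17
LCM(1155, 1020, 825, 1785) = 2^2 × 3 × 5^2 × 7 × 11 × 17 = 392700.
Smallest positive N is 392700 − 221 = 392479.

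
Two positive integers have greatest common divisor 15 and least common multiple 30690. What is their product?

460350

For any two positive integers, gcd × lcm = product = 15 × 30690 = 460350.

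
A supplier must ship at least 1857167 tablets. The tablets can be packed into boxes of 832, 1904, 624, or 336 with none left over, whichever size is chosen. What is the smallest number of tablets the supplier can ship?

The number of tablets must be a common multiple of 832, 1904, 624, and 336, so a multiple of their LCM.
832 = 2^6 × 13
1904 = 2^4 × 7 × 17
624 = 2^4 × 3 × 13
336 = 2^4 × 3 × 7
LCM(832, 1904, 624, 336) = 2^6 × 3 × 7 × 13 × 17 = 297024.
Smallest multiple of 297024 that is ≥ 1857167: ⌈1857167/297024⌉ × 297024 = 7 × 297024 = 2079168.

2079168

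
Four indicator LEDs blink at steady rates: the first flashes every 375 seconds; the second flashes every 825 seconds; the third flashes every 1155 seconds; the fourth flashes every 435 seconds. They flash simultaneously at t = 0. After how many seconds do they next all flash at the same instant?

837375 seconds

They coincide at every common multiple of the periods; the first is the LCM.
375 = 3 × 5^3
825 = 3 × 5^2 × 11
1155 = 3 × 5 × 7 × 11
435 = 3 × 5 × 29
LCM(375, 825, 1155, 435) = 3 × 5^3 × 7 × 11 × 29 = 837375.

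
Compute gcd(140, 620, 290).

140 = 2^2 × 5 × 7
620 = 2^2 × 5 × 31
290 = 2 × 5 × 29
gcd(140, 620, 290) = 2 × 5 = 10.

10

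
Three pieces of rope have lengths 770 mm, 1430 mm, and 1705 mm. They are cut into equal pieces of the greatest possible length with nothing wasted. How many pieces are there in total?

71

Piece length = gcd(770, 1430, 1705).
770 = 2 × 5 × 7 × 11
1430 = 2 × 5 × 11 × 13
1705 = 5 × 11 × 31
gcd(770, 1430, 1705) = 5 × 11 = 55.
Total pieces = 770/55 + 1430/55 + 1705/55 = 14 + 26 + 31 = 71.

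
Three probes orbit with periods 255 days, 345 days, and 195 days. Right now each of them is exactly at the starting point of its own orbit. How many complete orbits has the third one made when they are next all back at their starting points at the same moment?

They are all back at their starting positions together after one LCM of the periods.
255 = 3 × 5 × 17
345 = 3 × 5 × 23
195 = 3 × 5 × 13
LCM(255, 345, 195) = 3 × 5 × 13 × 17 × 23 = 76245.
Orbits for period 195: 76245 / 195 = 391.

391 orbits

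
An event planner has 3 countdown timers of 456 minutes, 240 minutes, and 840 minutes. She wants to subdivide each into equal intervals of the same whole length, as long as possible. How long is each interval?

24 minutes

The interval must divide each timer length; the longest such is the gcd.
456 = 2^3 × 3 × 19
240 = 2^4 × 3 × 5
840 = 2^3 × 3 × 5 × 7
gcd(456, 240, 840) = 2^3 × 3 = 24.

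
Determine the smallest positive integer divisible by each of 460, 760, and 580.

460 = 2^2 × 5 × 23
760 = 2^3 × 5 × 19
580 = 2^2 × 5 × 29
LCM(460, 760, 580) = 2^3 × 5 × 19 × 23 × 29 = 506920.

506920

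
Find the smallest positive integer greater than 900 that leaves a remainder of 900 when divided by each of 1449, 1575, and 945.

109575

N − 900 must be a common multiple of 1449, 1575, and 945.
1449 = 3^2 × 7 × 23
1575 = 3^2 × 5^2 × 7
945 = 3^3 × 5 × 7
LCM(1449, 1575, 945) = 3^3 × 5^2 × 7 × 23 = 108675.
Smallest N > 900 is LCM + 900 = 108675 + 900 = 109575.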